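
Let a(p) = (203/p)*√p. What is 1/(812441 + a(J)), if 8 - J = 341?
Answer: 38648979/31400015153626 + 87*I*√37/31400015153626 ≈ 1.2309e-6 + 1.6854e-11*I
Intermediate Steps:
J = -333 (J = 8 - 1*341 = 8 - 341 = -333)
a(p) = 203/√p
1/(812441 + a(J)) = 1/(812441 + 203/√(-333)) = 1/(812441 + 203*(-I*√37/111)) = 1/(812441 - 203*I*√37/111)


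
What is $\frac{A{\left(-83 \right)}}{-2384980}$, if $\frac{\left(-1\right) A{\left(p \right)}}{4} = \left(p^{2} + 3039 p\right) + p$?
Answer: $- \frac{245431}{596245} \approx -0.41163$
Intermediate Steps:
$A{\left(p \right)} = - 12160 p - 4 p^{2}$ ($A{\left(p \right)} = - 4 \left(\left(p^{2} + 3039 p\right) + p\right) = - 4 \left(p^{2} + 3040 p\right) = - 12160 p - 4 p^{2}$)
$\frac{A{\left(-83 \right)}}{-2384980} = \frac{\left(-4\right) \left(-83\right) \left(3040 - 83\right)}{-2384980} = \left(-4\right) \left(-83\right) 2957 \left(- \frac{1}{2384980}\right) = 981724 \left(- \frac{1}{2384980}\right) = - \frac{245431}{596245}$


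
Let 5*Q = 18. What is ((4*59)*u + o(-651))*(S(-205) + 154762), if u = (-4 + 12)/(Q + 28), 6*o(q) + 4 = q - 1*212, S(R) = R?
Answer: -2069672787/158 ≈ -1.3099e+7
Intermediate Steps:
Q = 18/5 (Q = (1/5)*18 = 18/5 ≈ 3.6000)
o(q) = -36 + q/6 (o(q) = -2/3 + (q - 1*212)/6 = -2/3 + (q - 212)/6 = -2/3 + (-212 + q)/6 = -2/3 + (-106/3 + q/6) = -36 + q/6)
u = 20/79 (u = (-4 + 12)/(18/5 + 28) = 8/(158/5) = 8*(5/158) = 20/79 ≈ 0.25316)
((4*59)*u + o(-651))*(S(-205) + 154762) = ((4*59)*(20/79) + (-36 + (1/6)*(-651)))*(-205 + 154762) = (236*(20/79) + (-36 - 217/2))*154557 = (4720/79 - 289/2)*154557 = -13391/158*154557 = -2069672787/158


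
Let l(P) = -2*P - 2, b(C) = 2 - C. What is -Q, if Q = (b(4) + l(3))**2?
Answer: -100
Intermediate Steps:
l(P) = -2 - 2*P
Q = 100 (Q = ((2 - 1*4) + (-2 - 2*3))**2 = ((2 - 4) + (-2 - 6))**2 = (-2 - 8)**2 = (-10)**2 = 100)
-Q = -1*100 = -100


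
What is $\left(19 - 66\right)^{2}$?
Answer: $2209$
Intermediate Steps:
$\left(19 - 66\right)^{2} = \left(-47\right)^{2} = 2209$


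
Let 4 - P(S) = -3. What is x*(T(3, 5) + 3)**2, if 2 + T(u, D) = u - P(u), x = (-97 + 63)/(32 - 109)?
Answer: 306/77 ≈ 3.9740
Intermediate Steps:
x = 34/77 (x = -34/(-77) = -34*(-1/77) = 34/77 ≈ 0.44156)
P(S) = 7 (P(S) = 4 - 1*(-3) = 4 + 3 = 7)
T(u, D) = -9 + u (T(u, D) = -2 + (u - 1*7) = -2 + (u - 7) = -2 + (-7 + u) = -9 + u)
x*(T(3, 5) + 3)**2 = 34*((-9 + 3) + 3)**2/77 = 34*(-6 + 3)**2/77 = (34/77)*(-3)**2 = (34/77)*9 = 306/77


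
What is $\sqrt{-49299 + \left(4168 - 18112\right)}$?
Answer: $3 i \sqrt{7027} \approx 251.48 i$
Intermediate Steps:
$\sqrt{-49299 + \left(4168 - 18112\right)} = \sqrt{-49299 - 13944} = \sqrt{-63243} = 3 i \sqrt{7027}$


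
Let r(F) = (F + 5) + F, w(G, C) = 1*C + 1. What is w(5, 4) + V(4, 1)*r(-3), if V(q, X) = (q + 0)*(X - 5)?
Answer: 21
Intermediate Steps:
w(G, C) = 1 + C (w(G, C) = C + 1 = 1 + C)
V(q, X) = q*(-5 + X)
r(F) = 5 + 2*F (r(F) = (5 + F) + F = 5 + 2*F)
w(5, 4) + V(4, 1)*r(-3) = (1 + 4) + (4*(-5 + 1))*(5 + 2*(-3)) = 5 + (4*(-4))*(5 - 6) = 5 - 16*(-1) = 5 + 16 = 21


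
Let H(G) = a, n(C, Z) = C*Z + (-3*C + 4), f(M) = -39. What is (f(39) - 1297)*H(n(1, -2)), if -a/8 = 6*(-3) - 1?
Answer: -203072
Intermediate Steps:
n(C, Z) = 4 - 3*C + C*Z (n(C, Z) = C*Z + (4 - 3*C) = 4 - 3*C + C*Z)
a = 152 (a = -8*(6*(-3) - 1) = -8*(-18 - 1) = -8*(-19) = 152)
H(G) = 152
(f(39) - 1297)*H(n(1, -2)) = (-39 - 1297)*152 = -1336*152 = -203072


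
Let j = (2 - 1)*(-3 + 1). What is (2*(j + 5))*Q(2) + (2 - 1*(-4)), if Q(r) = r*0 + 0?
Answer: 6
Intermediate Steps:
j = -2 (j = 1*(-2) = -2)
Q(r) = 0 (Q(r) = 0 + 0 = 0)
(2*(j + 5))*Q(2) + (2 - 1*(-4)) = (2*(-2 + 5))*0 + (2 - 1*(-4)) = (2*3)*0 + (2 + 4) = 6*0 + 6 = 0 + 6 = 6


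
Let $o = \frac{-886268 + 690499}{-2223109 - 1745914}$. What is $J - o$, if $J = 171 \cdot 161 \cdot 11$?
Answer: $\frac{1201982698574}{3969023} \approx 3.0284 \cdot 10^{5}$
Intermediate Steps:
$J = 302841$ ($J = 27531 \cdot 11 = 302841$)
$o = \frac{195769}{3969023}$ ($o = - \frac{195769}{-3969023} = \left(-195769\right) \left(- \frac{1}{3969023}\right) = \frac{195769}{3969023} \approx 0.049324$)
$J - o = 302841 - \frac{195769}{3969023} = \frac{1201982698574}{3969023}$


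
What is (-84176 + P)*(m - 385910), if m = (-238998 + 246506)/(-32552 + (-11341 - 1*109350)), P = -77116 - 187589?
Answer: 20632129336039078/153243 ≈ 1.3464e+11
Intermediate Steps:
P = -264705
m = -7508/153243 (m = 7508/(-32552 + (-11341 - 109350)) = 7508/(-32552 - 120691) = 7508/(-153243) = 7508*(-1/153243) = -7508/153243 ≈ -0.048994)
(-84176 + P)*(m - 385910) = (-84176 - 264705)*(-7508/153243 - 385910) = -348881*(-59138013638/153243) = 20632129336039078/153243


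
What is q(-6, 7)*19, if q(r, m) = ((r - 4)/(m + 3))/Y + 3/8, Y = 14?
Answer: 323/56 ≈ 5.7679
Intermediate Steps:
q(r, m) = 3/8 + (-4 + r)/(14*(3 + m)) (q(r, m) = ((r - 4)/(m + 3))/14 + 3/8 = ((-4 + r)/(3 + m))*(1/14) + 3*(⅛) = ((-4 + r)/(3 + m))*(1/14) + 3/8 = (-4 + r)/(14*(3 + m)) + 3/8 = 3/8 + (-4 + r)/(14*(3 + m)))
q(-6, 7)*19 = ((47 + 4*(-6) + 21*7)/(56*(3 + 7)))*19 = ((1/56)*(47 - 24 + 147)/10)*19 = ((1/56)*(⅒)*170)*19 = (17/56)*19 = 323/56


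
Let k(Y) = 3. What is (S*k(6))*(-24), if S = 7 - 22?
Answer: 1080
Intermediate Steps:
S = -15
(S*k(6))*(-24) = -15*3*(-24) = -45*(-24) = 1080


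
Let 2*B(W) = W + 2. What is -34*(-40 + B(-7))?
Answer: 1445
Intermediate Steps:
B(W) = 1 + W/2 (B(W) = (W + 2)/2 = (2 + W)/2 = 1 + W/2)
-34*(-40 + B(-7)) = -34*(-40 + (1 + (1/2)*(-7))) = -34*(-40 + (1 - 7/2)) = -34*(-40 - 5/2) = -34*(-85/2) = 1445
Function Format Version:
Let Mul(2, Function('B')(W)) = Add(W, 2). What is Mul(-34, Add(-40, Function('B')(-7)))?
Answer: 1445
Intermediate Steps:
Function('B')(W) = Add(1, Mul(Rational(1, 2), W)) (Function('B')(W) = Mul(Rational(1, 2), Add(W, 2)) = Mul(Rational(1, 2), Add(2, W)) = Add(1, Mul(Rational(1, 2), W)))
Mul(-34, Add(-40, Function('B')(-7))) = Mul(-34, Add(-40, Add(1, Mul(Rational(1, 2), -7)))) = Mul(-34, Add(-40, Add(1, Rational(-7, 2)))) = Mul(-34, Add(-40, Rational(-5, 2))) = Mul(-34, Rational(-85, 2)) = 1445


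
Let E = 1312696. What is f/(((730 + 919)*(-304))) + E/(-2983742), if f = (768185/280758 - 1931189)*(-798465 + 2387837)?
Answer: 321405356887960445754965/52492548705952632 ≈ 6.1229e+6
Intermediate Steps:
f = -430875564954388822/140379 (f = (768185*(1/280758) - 1931189)*1589372 = (768185/280758 - 1931189)*1589372 = -542195993077/280758*1589372 = -430875564954388822/140379 ≈ -3.0694e+12)
f/(((730 + 919)*(-304))) + E/(-2983742) = -430875564954388822*(-1/(304*(730 + 919)))/140379 + 1312696/(-2983742) = -430875564954388822/(140379*(1649*(-304))) + 1312696*(-1/2983742) = -430875564954388822/140379/(-501296) - 656348/1491871 = -430875564954388822/140379*(-1/501296) - 656348/1491871 = 215437782477194411/35185715592 - 656348/1491871 = 321405356887960445754965/52492548705952632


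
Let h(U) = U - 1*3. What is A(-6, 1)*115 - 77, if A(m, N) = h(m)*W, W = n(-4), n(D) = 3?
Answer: -3182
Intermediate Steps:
h(U) = -3 + U (h(U) = U - 3 = -3 + U)
W = 3
A(m, N) = -9 + 3*m (A(m, N) = (-3 + m)*3 = -9 + 3*m)
A(-6, 1)*115 - 77 = (-9 + 3*(-6))*115 - 77 = (-9 - 18)*115 - 77 = -27*115 - 77 = -3105 - 77 = -3182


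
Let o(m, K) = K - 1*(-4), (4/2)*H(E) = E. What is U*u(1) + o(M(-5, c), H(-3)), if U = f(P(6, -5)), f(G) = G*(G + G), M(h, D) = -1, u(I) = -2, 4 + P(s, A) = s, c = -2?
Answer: -27/2 ≈ -13.500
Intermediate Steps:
H(E) = E/2
P(s, A) = -4 + s
f(G) = 2*G² (f(G) = G*(2*G) = 2*G²)
o(m, K) = 4 + K (o(m, K) = K + 4 = 4 + K)
U = 8 (U = 2*(-4 + 6)² = 2*2² = 2*4 = 8)
U*u(1) + o(M(-5, c), H(-3)) = 8*(-2) + (4 + (½)*(-3)) = -16 + (4 - 3/2) = -16 + 5/2 = -27/2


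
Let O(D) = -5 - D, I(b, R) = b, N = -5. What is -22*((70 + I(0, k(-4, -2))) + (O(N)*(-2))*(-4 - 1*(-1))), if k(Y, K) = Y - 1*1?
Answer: -1540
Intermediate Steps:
k(Y, K) = -1 + Y (k(Y, K) = Y - 1 = -1 + Y)
-22*((70 + I(0, k(-4, -2))) + (O(N)*(-2))*(-4 - 1*(-1))) = -22*((70 + 0) + ((-5 - 1*(-5))*(-2))*(-4 - 1*(-1))) = -22*(70 + ((-5 + 5)*(-2))*(-4 + 1)) = -22*(70 + (0*(-2))*(-3)) = -22*(70 + 0*(-3)) = -22*(70 + 0) = -22*70 = -1540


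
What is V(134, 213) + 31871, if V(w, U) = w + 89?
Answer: 32094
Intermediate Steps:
V(w, U) = 89 + w
V(134, 213) + 31871 = (89 + 134) + 31871 = 223 + 31871 = 32094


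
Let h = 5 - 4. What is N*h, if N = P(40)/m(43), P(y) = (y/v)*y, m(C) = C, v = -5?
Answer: -320/43 ≈ -7.4419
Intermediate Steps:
P(y) = -y**2/5 (P(y) = (y/(-5))*y = (y*(-1/5))*y = (-y/5)*y = -y**2/5)
h = 1
N = -320/43 (N = -1/5*40**2/43 = -1/5*1600*(1/43) = -320*1/43 = -320/43 ≈ -7.4419)
N*h = -320/43*1 = -320/43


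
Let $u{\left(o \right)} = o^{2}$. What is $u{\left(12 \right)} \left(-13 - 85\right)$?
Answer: $-14112$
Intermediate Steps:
$u{\left(12 \right)} \left(-13 - 85\right) = 12^{2} \left(-13 - 85\right) = 144 \left(-98\right) = -14112$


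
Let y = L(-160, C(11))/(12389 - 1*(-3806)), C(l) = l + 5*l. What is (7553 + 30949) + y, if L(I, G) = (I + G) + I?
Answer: 623539636/16195 ≈ 38502.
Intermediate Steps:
C(l) = 6*l
L(I, G) = G + 2*I (L(I, G) = (G + I) + I = G + 2*I)
y = -254/16195 (y = (6*11 + 2*(-160))/(12389 - 1*(-3806)) = (66 - 320)/(12389 + 3806) = -254/16195 ≈ -0.015684)
(7553 + 30949) + y = (7553 + 30949) - 254/16195 = 38502 - 254/16195 = 623539636/16195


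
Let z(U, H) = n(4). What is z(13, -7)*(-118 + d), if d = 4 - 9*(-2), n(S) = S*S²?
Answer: -6144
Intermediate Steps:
n(S) = S³
z(U, H) = 64 (z(U, H) = 4³ = 64)
d = 22 (d = 4 + 18 = 22)
z(13, -7)*(-118 + d) = 64*(-118 + 22) = 64*(-96) = -6144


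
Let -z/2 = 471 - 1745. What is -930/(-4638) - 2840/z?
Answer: -450095/492401 ≈ -0.91408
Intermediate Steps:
z = 2548 (z = -2*(471 - 1745) = -2*(-1274) = 2548)
-930/(-4638) - 2840/z = -930/(-4638) - 2840/2548 = -930*(-1/4638) - 2840*1/2548 = 155/773 - 710/637 = -450095/492401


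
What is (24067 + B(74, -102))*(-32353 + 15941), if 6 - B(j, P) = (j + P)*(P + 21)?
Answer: -357863660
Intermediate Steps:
B(j, P) = 6 - (21 + P)*(P + j) (B(j, P) = 6 - (j + P)*(P + 21) = 6 - (P + j)*(21 + P) = 6 - (21 + P)*(P + j))
(24067 + B(74, -102))*(-32353 + 15941) = (24067 + (6 - 1*(-102)² - 21*(-102) - 21*74 - 1*(-102)*74))*(-32353 + 15941) = (24067 + (6 - 1*10404 + 2142 - 1554 + 7548))*(-16412) = (24067 + (6 - 10404 + 2142 - 1554 + 7548))*(-16412) = (24067 - 2262)*(-16412) = 21805*(-16412) = -357863660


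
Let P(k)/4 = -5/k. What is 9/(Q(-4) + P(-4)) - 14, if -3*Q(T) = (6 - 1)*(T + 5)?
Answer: -113/10 ≈ -11.300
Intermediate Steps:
P(k) = -20/k (P(k) = 4*(-5/k) = -20/k)
Q(T) = -25/3 - 5*T/3 (Q(T) = -(6 - 1)*(T + 5)/3 = -5*(5 + T)/3 = -(25 + 5*T)/3 = -25/3 - 5*T/3)
9/(Q(-4) + P(-4)) - 14 = 9/((-25/3 - 5/3*(-4)) - 20/(-4)) - 14 = 9/((-25/3 + 20/3) - 20*(-1/4)) - 14 = 9/(-5/3 + 5) - 14 = 9/(10/3) - 14 = (3/10)*9 - 14 = 27/10 - 14 = -113/10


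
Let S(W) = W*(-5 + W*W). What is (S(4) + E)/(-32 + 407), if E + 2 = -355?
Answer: -313/375 ≈ -0.83467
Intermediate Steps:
E = -357 (E = -2 - 355 = -357)
S(W) = W*(-5 + W²)
(S(4) + E)/(-32 + 407) = (4*(-5 + 4²) - 357)/(-32 + 407) = (4*(-5 + 16) - 357)/375 = (4*11 - 357)*(1/375) = (44 - 357)*(1/375) = -313*1/375 = -313/375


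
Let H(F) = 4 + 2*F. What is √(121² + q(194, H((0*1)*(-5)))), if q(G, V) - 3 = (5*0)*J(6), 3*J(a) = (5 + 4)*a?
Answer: 2*√3661 ≈ 121.01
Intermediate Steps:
J(a) = 3*a (J(a) = ((5 + 4)*a)/3 = (9*a)/3 = 3*a)
q(G, V) = 3 (q(G, V) = 3 + (5*0)*(3*6) = 3 + 0*18 = 3 + 0 = 3)
√(121² + q(194, H((0*1)*(-5)))) = √(121² + 3) = √(14641 + 3) = √14644 = 2*√3661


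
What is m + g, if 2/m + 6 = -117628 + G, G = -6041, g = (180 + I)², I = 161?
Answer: 14381052673/123675 ≈ 1.1628e+5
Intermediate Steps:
g = 116281 (g = (180 + 161)² = 341² = 116281)
m = -2/123675 (m = 2/(-6 + (-117628 - 6041)) = 2/(-6 - 123669) = 2/(-123675) = 2*(-1/123675) = -2/123675 ≈ -1.6171e-5)
m + g = -2/123675 + 116281 = 14381052673/123675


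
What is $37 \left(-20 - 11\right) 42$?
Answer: $-48174$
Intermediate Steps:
$37 \left(-20 - 11\right) 42 = 37 \left(-31\right) 42 = \left(-1147\right) 42 = -48174$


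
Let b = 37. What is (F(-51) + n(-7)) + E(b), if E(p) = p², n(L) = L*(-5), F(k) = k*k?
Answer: 4005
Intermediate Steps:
F(k) = k²
n(L) = -5*L
(F(-51) + n(-7)) + E(b) = ((-51)² - 5*(-7)) + 37² = (2601 + 35) + 1369 = 2636 + 1369 = 4005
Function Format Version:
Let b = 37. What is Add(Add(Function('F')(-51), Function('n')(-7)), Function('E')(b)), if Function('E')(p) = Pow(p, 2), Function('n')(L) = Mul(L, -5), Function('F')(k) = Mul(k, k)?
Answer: 4005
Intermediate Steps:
Function('F')(k) = Pow(k, 2)
Function('n')(L) = Mul(-5, L)
Add(Add(Function('F')(-51), Function('n')(-7)), Function('E')(b)) = Add(Add(Pow(-51, 2), Mul(-5, -7)), Pow(37, 2)) = Add(Add(2601, 35), 1369) = Add(2636, 1369) = 4005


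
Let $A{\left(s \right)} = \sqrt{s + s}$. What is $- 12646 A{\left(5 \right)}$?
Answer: $- 12646 \sqrt{10} \approx -39990.0$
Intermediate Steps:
$A{\left(s \right)} = \sqrt{2} \sqrt{s}$ ($A{\left(s \right)} = \sqrt{2 s} = \sqrt{2} \sqrt{s}$)
$- 12646 A{\left(5 \right)} = - 12646 \sqrt{2} \sqrt{5} = - 12646 \sqrt{10}$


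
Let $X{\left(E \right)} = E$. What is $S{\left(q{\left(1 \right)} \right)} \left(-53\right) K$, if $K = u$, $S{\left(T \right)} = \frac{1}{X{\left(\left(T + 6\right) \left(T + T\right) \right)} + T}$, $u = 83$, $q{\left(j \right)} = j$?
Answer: $- \frac{4399}{15} \approx -293.27$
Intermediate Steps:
$S{\left(T \right)} = \frac{1}{T + 2 T \left(6 + T\right)}$ ($S{\left(T \right)} = \frac{1}{\left(T + 6\right) \left(T + T\right) + T} = \frac{1}{\left(6 + T\right) 2 T + T} = \frac{1}{2 T \left(6 + T\right) + T} = \frac{1}{T + 2 T \left(6 + T\right)}$)
$K = 83$
$S{\left(q{\left(1 \right)} \right)} \left(-53\right) K = \frac{1}{1 \left(13 + 2 \cdot 1\right)} \left(-53\right) 83 = 1 \frac{1}{13 + 2} \left(-53\right) 83 = 1 \cdot \frac{1}{15} \left(-53\right) 83 = \frac{1}{15} \left(-53\right) 83 = \left(- \frac{53}{15}\right) 83 = - \frac{4399}{15}$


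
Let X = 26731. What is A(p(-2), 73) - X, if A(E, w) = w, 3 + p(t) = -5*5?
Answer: -26658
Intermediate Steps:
p(t) = -28 (p(t) = -3 - 5*5 = -3 - 25 = -28)
A(p(-2), 73) - X = 73 - 1*26731 = 73 - 26731 = -26658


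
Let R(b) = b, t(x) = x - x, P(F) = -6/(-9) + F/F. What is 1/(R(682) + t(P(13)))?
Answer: 1/682 ≈ 0.0014663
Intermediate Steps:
P(F) = 5/3 (P(F) = -6*(-⅑) + 1 = ⅔ + 1 = 5/3)
t(x) = 0
1/(R(682) + t(P(13))) = 1/(682 + 0) = 1/682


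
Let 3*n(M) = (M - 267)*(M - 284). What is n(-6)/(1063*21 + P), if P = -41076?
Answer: -3770/2679 ≈ -1.4072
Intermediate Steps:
n(M) = (-284 + M)*(-267 + M)/3 (n(M) = ((M - 267)*(M - 284))/3 = ((-267 + M)*(-284 + M))/3 = ((-284 + M)*(-267 + M))/3 = (-284 + M)*(-267 + M)/3)
n(-6)/(1063*21 + P) = (25276 - 551/3*(-6) + (1/3)*(-6)**2)/(1063*21 - 41076) = (25276 + 1102 + (1/3)*36)/(22323 - 41076) = (25276 + 1102 + 12)/(-18753) = 26390*(-1/18753) = -3770/2679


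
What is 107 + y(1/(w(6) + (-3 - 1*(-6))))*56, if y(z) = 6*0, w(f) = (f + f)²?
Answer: 107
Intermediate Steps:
w(f) = 4*f² (w(f) = (2*f)² = 4*f²)
y(z) = 0
107 + y(1/(w(6) + (-3 - 1*(-6))))*56 = 107 + 0*56 = 107 + 0 = 107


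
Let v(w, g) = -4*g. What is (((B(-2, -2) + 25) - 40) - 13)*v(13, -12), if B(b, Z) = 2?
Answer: -1248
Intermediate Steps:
(((B(-2, -2) + 25) - 40) - 13)*v(13, -12) = (((2 + 25) - 40) - 13)*(-4*(-12)) = ((27 - 40) - 13)*48 = (-13 - 13)*48 = -26*48 = -1248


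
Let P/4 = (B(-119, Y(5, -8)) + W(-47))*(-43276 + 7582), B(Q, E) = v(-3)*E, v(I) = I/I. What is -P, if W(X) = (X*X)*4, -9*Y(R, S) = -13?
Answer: 1261774968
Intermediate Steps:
Y(R, S) = 13/9 (Y(R, S) = -⅑*(-13) = 13/9)
v(I) = 1
B(Q, E) = E (B(Q, E) = 1*E = E)
W(X) = 4*X² (W(X) = X²*4 = 4*X²)
P = -1261774968 (P = 4*((13/9 + 4*(-47)²)*(-43276 + 7582)) = 4*((13/9 + 4*2209)*(-35694)) = 4*((13/9 + 8836)*(-35694)) = 4*((79537/9)*(-35694)) = 4*(-315443742) = -1261774968)
-P = -1*(-1261774968) = 1261774968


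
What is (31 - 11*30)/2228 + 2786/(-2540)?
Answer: -1741667/1414780 ≈ -1.2311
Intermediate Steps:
(31 - 11*30)/2228 + 2786/(-2540) = (31 - 330)*(1/2228) + 2786*(-1/2540) = -299*1/2228 - 1393/1270 = -299/2228 - 1393/1270 = -1741667/1414780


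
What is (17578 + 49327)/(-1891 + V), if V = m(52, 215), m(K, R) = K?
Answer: -66905/1839 ≈ -36.381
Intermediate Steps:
V = 52
(17578 + 49327)/(-1891 + V) = (17578 + 49327)/(-1891 + 52) = 66905/(-1839) = 66905*(-1/1839) = -66905/1839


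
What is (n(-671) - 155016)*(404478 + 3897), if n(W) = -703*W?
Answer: 129331137375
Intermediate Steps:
(n(-671) - 155016)*(404478 + 3897) = (-703*(-671) - 155016)*(404478 + 3897) = (471713 - 155016)*408375 = 316697*408375 = 129331137375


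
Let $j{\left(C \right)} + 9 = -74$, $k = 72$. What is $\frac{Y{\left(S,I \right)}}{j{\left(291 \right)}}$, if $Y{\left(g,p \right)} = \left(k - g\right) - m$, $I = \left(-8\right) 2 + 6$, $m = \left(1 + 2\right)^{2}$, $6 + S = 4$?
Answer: $- \frac{65}{83} \approx -0.78313$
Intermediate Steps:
$j{\left(C \right)} = -83$ ($j{\left(C \right)} = -9 - 74 = -83$)
$S = -2$ ($S = -6 + 4 = -2$)
$m = 9$ ($m = 3^{2} = 9$)
$I = -10$ ($I = -16 + 6 = -10$)
$Y{\left(g,p \right)} = 63 - g$ ($Y{\left(g,p \right)} = \left(72 - g\right) - 9 = 63 - g$)
$\frac{Y{\left(S,I \right)}}{j{\left(291 \right)}} = \frac{63 - -2}{-83} = \left(63 + 2\right) \left(- \frac{1}{83}\right) = 65 \left(- \frac{1}{83}\right) = - \frac{65}{83}$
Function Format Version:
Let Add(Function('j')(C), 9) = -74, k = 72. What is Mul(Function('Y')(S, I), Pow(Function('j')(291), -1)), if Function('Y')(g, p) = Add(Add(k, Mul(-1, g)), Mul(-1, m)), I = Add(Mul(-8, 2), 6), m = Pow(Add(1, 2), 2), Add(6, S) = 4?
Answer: Rational(-65, 83) ≈ -0.78313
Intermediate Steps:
Function('j')(C) = -83 (Function('j')(C) = Add(-9, -74) = -83)
S = -2 (S = Add(-6, 4) = -2)
m = 9 (m = Pow(3, 2) = 9)
I = -10 (I = Add(-16, 6) = -10)
Function('Y')(g, p) = Add(63, Mul(-1, g)) (Function('Y')(g, p) = Add(Add(72, Mul(-1, g)), Mul(-1, 9)) = Add(Add(72, Mul(-1, g)), -9) = Add(63, Mul(-1, g)))
Mul(Function('Y')(S, I), Pow(Function('j')(291), -1)) = Mul(Add(63, Mul(-1, -2)), Pow(-83, -1)) = Mul(Add(63, 2), Rational(-1, 83)) = Mul(65, Rational(-1, 83)) = Rational(-65, 83)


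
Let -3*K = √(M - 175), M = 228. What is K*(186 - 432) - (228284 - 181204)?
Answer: -47080 + 82*√53 ≈ -46483.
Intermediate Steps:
K = -√53/3 (K = -√(228 - 175)/3 = -√53/3 ≈ -2.4267)
K*(186 - 432) - (228284 - 181204) = (-√53/3)*(186 - 432) - (228284 - 181204) = -√53/3*(-246) - 1*47080 = 82*√53 - 47080 = -47080 + 82*√53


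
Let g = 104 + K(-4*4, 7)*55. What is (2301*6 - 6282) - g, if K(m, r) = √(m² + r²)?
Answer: 7420 - 55*√305 ≈ 6459.5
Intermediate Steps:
g = 104 + 55*√305 (g = 104 + √((-4*4)² + 7²)*55 = 104 + √((-16)² + 49)*55 = 104 + √(256 + 49)*55 = 104 + √305*55 = 104 + 55*√305 ≈ 1064.5)
(2301*6 - 6282) - g = (2301*6 - 6282) - (104 + 55*√305) = (13806 - 6282) + (-104 - 55*√305) = 7524 + (-104 - 55*√305) = 7420 - 55*√305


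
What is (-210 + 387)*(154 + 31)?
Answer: 32745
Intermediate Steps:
(-210 + 387)*(154 + 31) = 177*185 = 32745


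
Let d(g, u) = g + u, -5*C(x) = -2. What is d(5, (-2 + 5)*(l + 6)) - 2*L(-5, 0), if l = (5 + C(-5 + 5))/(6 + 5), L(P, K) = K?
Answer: 1346/55 ≈ 24.473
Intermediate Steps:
C(x) = 2/5 (C(x) = -1/5*(-2) = 2/5)
l = 27/55 (l = (5 + 2/5)/(6 + 5) = (27/5)/11 = (27/5)*(1/11) = 27/55 ≈ 0.49091)
d(5, (-2 + 5)*(l + 6)) - 2*L(-5, 0) = (5 + (-2 + 5)*(27/55 + 6)) - 2*0 = (5 + 3*(357/55)) + 0 = (5 + 1071/55) + 0 = 1346/55 + 0 = 1346/55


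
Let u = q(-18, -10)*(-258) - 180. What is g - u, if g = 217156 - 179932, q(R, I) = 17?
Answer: 41790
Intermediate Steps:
g = 37224
u = -4566 (u = 17*(-258) - 180 = -4386 - 180 = -4566)
g - u = 37224 - 1*(-4566) = 37224 + 4566 = 41790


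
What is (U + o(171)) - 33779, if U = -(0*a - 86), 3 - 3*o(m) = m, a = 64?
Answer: -33749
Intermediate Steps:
o(m) = 1 - m/3
U = 86 (U = -(0*64 - 86) = -(0 - 86) = -1*(-86) = 86)
(U + o(171)) - 33779 = (86 + (1 - ⅓*171)) - 33779 = (86 + (1 - 57)) - 33779 = (86 - 56) - 33779 = 30 - 33779 = -33749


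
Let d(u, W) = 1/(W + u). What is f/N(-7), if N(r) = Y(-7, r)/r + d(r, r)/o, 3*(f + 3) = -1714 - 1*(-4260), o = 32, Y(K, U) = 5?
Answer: -1136576/963 ≈ -1180.2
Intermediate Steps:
f = 2537/3 (f = -3 + (-1714 - 1*(-4260))/3 = -3 + (-1714 + 4260)/3 = -3 + (⅓)*2546 = -3 + 2546/3 = 2537/3 ≈ 845.67)
N(r) = 321/(64*r) (N(r) = 5/r + 1/((r + r)*32) = 5/r + (1/32)/(2*r) = 5/r + (1/(2*r))*(1/32) = 5/r + 1/(64*r) = 321/(64*r))
f/N(-7) = 2537/(3*(((321/64)/(-7)))) = 2537/(3*(((321/64)*(-⅐)))) = 2537/(3*(-321/448)) = (2537/3)*(-448/321) = -1136576/963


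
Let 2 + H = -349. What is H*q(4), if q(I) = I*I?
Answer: -5616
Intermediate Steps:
H = -351 (H = -2 - 349 = -351)
q(I) = I²
H*q(4) = -351*4² = -351*16 = -5616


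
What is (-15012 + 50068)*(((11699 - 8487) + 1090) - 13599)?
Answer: -325915632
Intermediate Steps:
(-15012 + 50068)*(((11699 - 8487) + 1090) - 13599) = 35056*((3212 + 1090) - 13599) = 35056*(4302 - 13599) = 35056*(-9297) = -325915632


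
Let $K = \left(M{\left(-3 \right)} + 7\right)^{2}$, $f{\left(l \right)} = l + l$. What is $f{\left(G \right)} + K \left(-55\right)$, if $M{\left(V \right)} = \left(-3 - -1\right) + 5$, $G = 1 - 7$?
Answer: $-5512$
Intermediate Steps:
$G = -6$ ($G = 1 - 7 = -6$)
$f{\left(l \right)} = 2 l$
$M{\left(V \right)} = 3$ ($M{\left(V \right)} = \left(-3 + \left(-2 + 3\right)\right) + 5 = \left(-3 + 1\right) + 5 = -2 + 5 = 3$)
$K = 100$ ($K = \left(3 + 7\right)^{2} = 10^{2} = 100$)
$f{\left(G \right)} + K \left(-55\right) = 2 \left(-6\right) + 100 \left(-55\right) = -12 - 5500 = -5512$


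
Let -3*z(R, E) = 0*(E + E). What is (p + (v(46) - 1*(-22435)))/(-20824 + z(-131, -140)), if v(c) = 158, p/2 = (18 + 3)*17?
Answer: -23307/20824 ≈ -1.1192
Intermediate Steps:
z(R, E) = 0 (z(R, E) = -0*(E + E) = -0*2*E = -⅓*0 = 0)
p = 714 (p = 2*((18 + 3)*17) = 2*(21*17) = 2*357 = 714)
(p + (v(46) - 1*(-22435)))/(-20824 + z(-131, -140)) = (714 + (158 - 1*(-22435)))/(-20824 + 0) = (714 + (158 + 22435))/(-20824) = (714 + 22593)*(-1/20824) = 23307*(-1/20824) = -23307/20824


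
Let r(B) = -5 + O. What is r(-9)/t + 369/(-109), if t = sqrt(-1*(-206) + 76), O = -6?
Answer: -369/109 - 11*sqrt(282)/282 ≈ -4.0404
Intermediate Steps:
r(B) = -11 (r(B) = -5 - 6 = -11)
t = sqrt(282) (t = sqrt(206 + 76) = sqrt(282) ≈ 16.793)
r(-9)/t + 369/(-109) = -11*sqrt(282)/282 + 369/(-109) = -11*sqrt(282)/282 + 369*(-1/109) = -11*sqrt(282)/282 - 369/109 = -369/109 - 11*sqrt(282)/282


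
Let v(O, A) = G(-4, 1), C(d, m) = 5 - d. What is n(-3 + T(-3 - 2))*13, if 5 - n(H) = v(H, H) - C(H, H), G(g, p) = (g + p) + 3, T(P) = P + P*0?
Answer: 234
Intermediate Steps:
T(P) = P (T(P) = P + 0 = P)
G(g, p) = 3 + g + p
v(O, A) = 0 (v(O, A) = 3 - 4 + 1 = 0)
n(H) = 10 - H (n(H) = 5 - (0 - (5 - H)) = 5 - (0 + (-5 + H)) = 5 - (-5 + H) = 5 + (5 - H) = 10 - H)
n(-3 + T(-3 - 2))*13 = (10 - (-3 + (-3 - 2)))*13 = (10 - (-3 - 5))*13 = (10 - 1*(-8))*13 = (10 + 8)*13 = 18*13 = 234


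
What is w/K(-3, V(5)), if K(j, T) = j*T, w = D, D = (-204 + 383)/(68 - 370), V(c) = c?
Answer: 179/4530 ≈ 0.039514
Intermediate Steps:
D = -179/302 (D = 179/(-302) = 179*(-1/302) = -179/302 ≈ -0.59272)
w = -179/302 ≈ -0.59272
K(j, T) = T*j
w/K(-3, V(5)) = -179/(302*(5*(-3))) = -179/302/(-15) = -179/302*(-1/15) = 179/4530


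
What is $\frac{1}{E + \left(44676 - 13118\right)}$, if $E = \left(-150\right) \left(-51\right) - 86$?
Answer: $\frac{1}{39122} \approx 2.5561 \cdot 10^{-5}$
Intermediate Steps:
$E = 7564$ ($E = 7650 - 86 = 7564$)
$\frac{1}{E + \left(44676 - 13118\right)} = \frac{1}{7564 + \left(44676 - 13118\right)} = \frac{1}{7564 + 31558} = \frac{1}{39122}$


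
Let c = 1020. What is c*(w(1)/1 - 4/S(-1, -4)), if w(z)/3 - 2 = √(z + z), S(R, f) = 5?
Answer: 5304 + 3060*√2 ≈ 9631.5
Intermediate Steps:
w(z) = 6 + 3*√2*√z (w(z) = 6 + 3*√(z + z) = 6 + 3*√(2*z) = 6 + 3*(√2*√z) = 6 + 3*√2*√z)
c*(w(1)/1 - 4/S(-1, -4)) = 1020*((6 + 3*√2*√1)/1 - 4/5) = 1020*((6 + 3*√2*1)*1 - 4*⅕) = 1020*((6 + 3*√2)*1 - ⅘) = 1020*((6 + 3*√2) - ⅘) = 1020*(26/5 + 3*√2) = 5304 + 3060*√2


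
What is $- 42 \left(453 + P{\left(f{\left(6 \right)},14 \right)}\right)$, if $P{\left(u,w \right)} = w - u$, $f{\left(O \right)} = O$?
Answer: $-19362$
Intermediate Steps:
$- 42 \left(453 + P{\left(f{\left(6 \right)},14 \right)}\right) = - 42 \left(453 + \left(14 - 6\right)\right) = - 42 \left(453 + 8\right) = \left(-42\right) 461 = -19362$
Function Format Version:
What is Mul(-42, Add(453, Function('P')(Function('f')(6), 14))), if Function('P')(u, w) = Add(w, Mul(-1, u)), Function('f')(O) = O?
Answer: -19362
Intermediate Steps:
Mul(-42, Add(453, Function('P')(Function('f')(6), 14))) = Mul(-42, Add(453, Add(14, Mul(-1, 6)))) = Mul(-42, Add(453, Add(14, -6))) = Mul(-42, Add(453, 8)) = Mul(-42, 461) = -19362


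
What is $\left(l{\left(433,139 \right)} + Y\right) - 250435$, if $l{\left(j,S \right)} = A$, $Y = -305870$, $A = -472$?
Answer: $-556777$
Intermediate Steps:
$l{\left(j,S \right)} = -472$
$\left(l{\left(433,139 \right)} + Y\right) - 250435 = \left(-472 - 305870\right) - 250435 = -306342 - 250435 = -556777$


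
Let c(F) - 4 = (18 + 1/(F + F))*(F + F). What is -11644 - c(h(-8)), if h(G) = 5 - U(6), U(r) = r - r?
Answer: -11829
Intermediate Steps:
U(r) = 0
h(G) = 5 (h(G) = 5 - 1*0 = 5 + 0 = 5)
c(F) = 4 + 2*F*(18 + 1/(2*F)) (c(F) = 4 + (18 + 1/(F + F))*(F + F) = 4 + (18 + 1/(2*F))*(2*F) = 4 + 2*F*(18 + 1/(2*F)))
-11644 - c(h(-8)) = -11644 - (5 + 36*5) = -11644 - (5 + 180) = -11644 - 1*185 = -11644 - 185 = -11829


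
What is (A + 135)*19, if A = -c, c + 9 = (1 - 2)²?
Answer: 2717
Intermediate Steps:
c = -8 (c = -9 + (1 - 2)² = -9 + (-1)² = -9 + 1 = -8)
A = 8 (A = -1*(-8) = 8)
(A + 135)*19 = (8 + 135)*19 = 143*19 = 2717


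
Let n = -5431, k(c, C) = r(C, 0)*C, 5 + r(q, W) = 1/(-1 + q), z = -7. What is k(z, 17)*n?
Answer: 7293833/16 ≈ 4.5586e+5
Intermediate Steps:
r(q, W) = -5 + 1/(-1 + q)
k(c, C) = C*(6 - 5*C)/(-1 + C) (k(c, C) = ((6 - 5*C)/(-1 + C))*C = C*(6 - 5*C)/(-1 + C))
k(z, 17)*n = (17*(6 - 5*17)/(-1 + 17))*(-5431) = (17*(6 - 85)/16)*(-5431) = (17*(1/16)*(-79))*(-5431) = -1343/16*(-5431) = 7293833/16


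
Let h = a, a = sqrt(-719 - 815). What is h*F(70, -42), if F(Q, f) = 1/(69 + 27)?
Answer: I*sqrt(1534)/96 ≈ 0.40798*I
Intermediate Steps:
a = I*sqrt(1534) (a = sqrt(-1534) = I*sqrt(1534) ≈ 39.166*I)
F(Q, f) = 1/96
h = I*sqrt(1534) ≈ 39.166*I
h*F(70, -42) = (I*sqrt(1534))*(1/96) = I*sqrt(1534)/96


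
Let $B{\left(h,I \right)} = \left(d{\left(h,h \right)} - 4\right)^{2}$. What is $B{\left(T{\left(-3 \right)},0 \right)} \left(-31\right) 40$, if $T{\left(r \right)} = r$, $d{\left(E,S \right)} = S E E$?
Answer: $-1191640$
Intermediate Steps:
$d{\left(E,S \right)} = S E^{2}$ ($d{\left(E,S \right)} = E S E = S E^{2}$)
$B{\left(h,I \right)} = \left(-4 + h^{3}\right)^{2}$ ($B{\left(h,I \right)} = \left(h h^{2} - 4\right)^{2} = \left(h^{3} - 4\right)^{2} = \left(-4 + h^{3}\right)^{2}$)
$B{\left(T{\left(-3 \right)},0 \right)} \left(-31\right) 40 = \left(-4 + \left(-3\right)^{3}\right)^{2} \left(-31\right) 40 = \left(-4 - 27\right)^{2} \left(-31\right) 40 = \left(-31\right)^{2} \left(-31\right) 40 = 961 \left(-31\right) 40 = \left(-29791\right) 40 = -1191640$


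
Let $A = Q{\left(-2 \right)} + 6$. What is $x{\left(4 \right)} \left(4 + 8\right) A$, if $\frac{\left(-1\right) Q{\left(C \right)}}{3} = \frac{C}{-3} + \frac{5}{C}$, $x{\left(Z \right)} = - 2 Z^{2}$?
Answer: $-4416$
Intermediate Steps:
$Q{\left(C \right)} = C - \frac{15}{C}$ ($Q{\left(C \right)} = - 3 \left(\frac{C}{-3} + \frac{5}{C}\right) = - 3 \left(C \left(- \frac{1}{3}\right) + \frac{5}{C}\right) = - 3 \left(- \frac{C}{3} + \frac{5}{C}\right) = - 3 \left(\frac{5}{C} - \frac{C}{3}\right) = C - \frac{15}{C}$)
$A = \frac{23}{2}$ ($A = \left(-2 - \frac{15}{-2}\right) + 6 = \left(-2 - - \frac{15}{2}\right) + 6 = \left(-2 + \frac{15}{2}\right) + 6 = \frac{11}{2} + 6 = \frac{23}{2} \approx 11.5$)
$x{\left(4 \right)} \left(4 + 8\right) A = - 2 \cdot 4^{2} \left(4 + 8\right) \frac{23}{2} = \left(-2\right) 16 \cdot 12 \cdot \frac{23}{2} = \left(-32\right) 12 \cdot \frac{23}{2} = \left(-384\right) \frac{23}{2} = -4416$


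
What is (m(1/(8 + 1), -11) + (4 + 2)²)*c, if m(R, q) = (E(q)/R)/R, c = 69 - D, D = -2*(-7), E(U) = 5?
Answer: 24255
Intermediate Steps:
D = 14
c = 55 (c = 69 - 1*14 = 69 - 14 = 55)
m(R, q) = 5/R² (m(R, q) = (5/R)/R = 5/R²)
(m(1/(8 + 1), -11) + (4 + 2)²)*c = (5/(1/(8 + 1))² + (4 + 2)²)*55 = (5/(1/9)² + 6²)*55 = (5/9⁻² + 36)*55 = (5*81 + 36)*55 = (405 + 36)*55 = 441*55 = 24255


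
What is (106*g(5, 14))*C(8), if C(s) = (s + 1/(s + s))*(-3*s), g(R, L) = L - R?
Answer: -184599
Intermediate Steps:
C(s) = -3*s*(s + 1/(2*s)) (C(s) = (s + 1/(2*s))*(-3*s) = -3*s*(s + 1/(2*s)))
(106*g(5, 14))*C(8) = (106*(14 - 1*5))*(-3/2 - 3*8²) = (106*(14 - 5))*(-3/2 - 3*64) = (106*9)*(-3/2 - 192) = 954*(-387/2) = -184599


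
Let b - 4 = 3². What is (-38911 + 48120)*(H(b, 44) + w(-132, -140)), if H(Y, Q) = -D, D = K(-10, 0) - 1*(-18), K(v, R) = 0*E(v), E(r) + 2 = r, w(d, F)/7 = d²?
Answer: 1123037550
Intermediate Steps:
w(d, F) = 7*d²
b = 13 (b = 4 + 3² = 4 + 9 = 13)
E(r) = -2 + r
K(v, R) = 0 (K(v, R) = 0*(-2 + v) = 0)
D = 18 (D = 0 - 1*(-18) = 0 + 18 = 18)
H(Y, Q) = -18 (H(Y, Q) = -1*18 = -18)
(-38911 + 48120)*(H(b, 44) + w(-132, -140)) = (-38911 + 48120)*(-18 + 7*(-132)²) = 9209*(-18 + 7*17424) = 9209*(-18 + 121968) = 9209*121950 = 1123037550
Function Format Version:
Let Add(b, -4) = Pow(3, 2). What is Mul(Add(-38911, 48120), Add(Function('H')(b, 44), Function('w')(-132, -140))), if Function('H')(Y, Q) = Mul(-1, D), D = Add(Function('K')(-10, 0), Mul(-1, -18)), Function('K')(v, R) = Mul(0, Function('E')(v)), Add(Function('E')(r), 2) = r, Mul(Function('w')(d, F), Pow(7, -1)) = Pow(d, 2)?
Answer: 1123037550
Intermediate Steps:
Function('w')(d, F) = Mul(7, Pow(d, 2))
b = 13 (b = Add(4, Pow(3, 2)) = Add(4, 9) = 13)
Function('E')(r) = Add(-2, r)
Function('K')(v, R) = 0 (Function('K')(v, R) = Mul(0, Add(-2, v)) = 0)
D = 18 (D = Add(0, Mul(-1, -18)) = Add(0, 18) = 18)
Function('H')(Y, Q) = -18 (Function('H')(Y, Q) = Mul(-1, 18) = -18)
Mul(Add(-38911, 48120), Add(Function('H')(b, 44), Function('w')(-132, -140))) = Mul(Add(-38911, 48120), Add(-18, Mul(7, Pow(-132, 2)))) = Mul(9209, Add(-18, Mul(7, 17424))) = Mul(9209, Add(-18, 121968)) = Mul(9209, 121950) = 1123037550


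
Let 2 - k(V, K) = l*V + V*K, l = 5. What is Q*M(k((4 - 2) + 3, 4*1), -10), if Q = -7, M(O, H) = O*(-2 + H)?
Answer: -3612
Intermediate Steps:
k(V, K) = 2 - 5*V - K*V (k(V, K) = 2 - (5*V + V*K) = 2 - (5*V + K*V) = 2 + (-5*V - K*V) = 2 - 5*V - K*V)
Q*M(k((4 - 2) + 3, 4*1), -10) = -7*(2 - 5*((4 - 2) + 3) - 4*1*((4 - 2) + 3))*(-2 - 10) = -7*(2 - 5*(2 + 3) - 1*4*(2 + 3))*(-12) = -7*(2 - 5*5 - 1*4*5)*(-12) = -7*(2 - 25 - 20)*(-12) = -(-301)*(-12) = -7*516 = -3612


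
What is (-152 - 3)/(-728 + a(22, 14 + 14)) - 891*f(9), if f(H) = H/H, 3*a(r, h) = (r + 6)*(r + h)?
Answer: -698079/784 ≈ -890.41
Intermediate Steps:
a(r, h) = (6 + r)*(h + r)/3 (a(r, h) = ((r + 6)*(r + h))/3 = ((6 + r)*(h + r))/3 = (6 + r)*(h + r)/3)
f(H) = 1
(-152 - 3)/(-728 + a(22, 14 + 14)) - 891*f(9) = (-152 - 3)/(-728 + (2*(14 + 14) + 2*22 + (1/3)*22**2 + (1/3)*(14 + 14)*22)) - 891*1 = -155/(-728 + (2*28 + 44 + (1/3)*484 + (1/3)*28*22)) - 891 = -155/(-728 + (56 + 44 + 484/3 + 616/3)) - 891 = -155/(-728 + 1400/3) - 891 = -155/(-784/3) - 891 = -155*(-3/784) - 891 = 465/784 - 891 = -698079/784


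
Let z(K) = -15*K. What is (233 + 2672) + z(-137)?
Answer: 4960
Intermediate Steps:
(233 + 2672) + z(-137) = (233 + 2672) - 15*(-137) = 2905 + 2055 = 4960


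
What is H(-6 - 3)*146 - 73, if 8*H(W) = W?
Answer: -949/4 ≈ -237.25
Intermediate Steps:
H(W) = W/8
H(-6 - 3)*146 - 73 = ((-6 - 3)/8)*146 - 73 = ((⅛)*(-9))*146 - 73 = -9/8*146 - 73 = -657/4 - 73 = -949/4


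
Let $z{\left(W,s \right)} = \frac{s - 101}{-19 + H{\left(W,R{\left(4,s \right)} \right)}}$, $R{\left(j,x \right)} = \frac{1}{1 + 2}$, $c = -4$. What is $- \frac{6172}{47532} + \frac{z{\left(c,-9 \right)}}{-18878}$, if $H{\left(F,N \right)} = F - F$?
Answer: $- \frac{277376728}{2131109103} \approx -0.13016$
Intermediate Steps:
$R{\left(j,x \right)} = \frac{1}{3}$
$H{\left(F,N \right)} = 0$
$z{\left(W,s \right)} = \frac{101}{19} - \frac{s}{19}$ ($z{\left(W,s \right)} = \frac{s - 101}{-19 + 0} = \frac{-101 + s}{-19} = \left(-101 + s\right) \left(- \frac{1}{19}\right) = \frac{101}{19} - \frac{s}{19}$)
$- \frac{6172}{47532} + \frac{z{\left(c,-9 \right)}}{-18878} = - \frac{6172}{47532} + \frac{\frac{101}{19} - - \frac{9}{19}}{-18878} = \left(-6172\right) \frac{1}{47532} + \left(\frac{101}{19} + \frac{9}{19}\right) \left(- \frac{1}{18878}\right) = - \frac{1543}{11883} + \frac{110}{19} \left(- \frac{1}{18878}\right) = - \frac{1543}{11883} - \frac{55}{179341} = - \frac{277376728}{2131109103}$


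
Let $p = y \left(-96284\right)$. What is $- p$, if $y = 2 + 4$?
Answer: $577704$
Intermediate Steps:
$y = 6$
$p = -577704$ ($p = 6 \left(-96284\right) = -577704$)
$- p = \left(-1\right) \left(-577704\right) = 577704$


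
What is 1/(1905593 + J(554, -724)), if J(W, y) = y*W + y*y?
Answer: 1/2028673 ≈ 4.9293e-7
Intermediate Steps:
J(W, y) = y² + W*y (J(W, y) = W*y + y² = y² + W*y)
1/(1905593 + J(554, -724)) = 1/(1905593 - 724*(554 - 724)) = 1/(1905593 - 724*(-170)) = 1/(1905593 + 123080) = 1/2028673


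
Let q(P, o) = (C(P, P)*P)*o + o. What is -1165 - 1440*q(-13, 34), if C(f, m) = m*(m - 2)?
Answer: 124063475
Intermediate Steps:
C(f, m) = m*(-2 + m)
q(P, o) = o + o*P²*(-2 + P) (q(P, o) = ((P*(-2 + P))*P)*o + o = (P²*(-2 + P))*o + o = o*P²*(-2 + P) + o = o + o*P²*(-2 + P))
-1165 - 1440*q(-13, 34) = -1165 - 48960*(1 + (-13)²*(-2 - 13)) = -1165 - 48960*(1 + 169*(-15)) = -1165 - 48960*(1 - 2535) = -1165 - 48960*(-2534) = -1165 - 1440*(-86156) = -1165 + 124064640 = 124063475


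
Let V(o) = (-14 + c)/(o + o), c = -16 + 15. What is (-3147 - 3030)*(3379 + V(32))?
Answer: -1335720657/64 ≈ -2.0871e+7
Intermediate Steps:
c = -1
V(o) = -15/(2*o) (V(o) = (-14 - 1)/(o + o) = -15*1/(2*o) = -15/(2*o))
(-3147 - 3030)*(3379 + V(32)) = (-3147 - 3030)*(3379 - 15/2/32) = -6177*(3379 - 15/2*1/32) = -6177*(3379 - 15/64) = -6177*216241/64 = -1335720657/64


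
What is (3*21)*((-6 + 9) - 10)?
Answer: -441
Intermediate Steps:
(3*21)*((-6 + 9) - 10) = 63*(3 - 10) = 63*(-7) = -441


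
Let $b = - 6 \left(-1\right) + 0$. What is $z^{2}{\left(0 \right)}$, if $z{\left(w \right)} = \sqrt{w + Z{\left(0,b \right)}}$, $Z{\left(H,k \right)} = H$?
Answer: $0$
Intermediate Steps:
$b = 6$ ($b = \left(-1\right) \left(-6\right) + 0 = 6 + 0 = 6$)
$z{\left(w \right)} = \sqrt{w}$ ($z{\left(w \right)} = \sqrt{w + 0} = \sqrt{w}$)
$z^{2}{\left(0 \right)} = \left(\sqrt{0}\right)^{2} = 0^{2} = 0$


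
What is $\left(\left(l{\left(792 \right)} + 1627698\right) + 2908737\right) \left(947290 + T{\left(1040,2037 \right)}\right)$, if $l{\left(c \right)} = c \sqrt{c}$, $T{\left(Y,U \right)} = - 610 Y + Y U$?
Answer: $11029751965950 + 11553870240 \sqrt{22} \approx 1.1084 \cdot 10^{13}$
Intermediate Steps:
$T{\left(Y,U \right)} = - 610 Y + U Y$
$l{\left(c \right)} = c^{\frac{3}{2}}$
$\left(\left(l{\left(792 \right)} + 1627698\right) + 2908737\right) \left(947290 + T{\left(1040,2037 \right)}\right) = \left(\left(792^{\frac{3}{2}} + 1627698\right) + 2908737\right) \left(947290 + 1040 \left(-610 + 2037\right)\right) = \left(\left(4752 \sqrt{22} + 1627698\right) + 2908737\right) \left(947290 + 1040 \cdot 1427\right) = \left(\left(1627698 + 4752 \sqrt{22}\right) + 2908737\right) \left(947290 + 1484080\right) = \left(4536435 + 4752 \sqrt{22}\right) 2431370 = 11029751965950 + 11553870240 \sqrt{22}$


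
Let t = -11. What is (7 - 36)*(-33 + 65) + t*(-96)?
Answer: 128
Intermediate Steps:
(7 - 36)*(-33 + 65) + t*(-96) = (7 - 36)*(-33 + 65) - 11*(-96) = -29*32 + 1056 = -928 + 1056 = 128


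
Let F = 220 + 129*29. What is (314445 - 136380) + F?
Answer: 182026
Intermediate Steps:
F = 3961 (F = 220 + 3741 = 3961)
(314445 - 136380) + F = (314445 - 136380) + 3961 = 178065 + 3961 = 182026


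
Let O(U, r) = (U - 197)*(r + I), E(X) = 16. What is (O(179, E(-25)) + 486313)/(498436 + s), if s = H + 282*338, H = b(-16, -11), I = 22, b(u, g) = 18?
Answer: 485629/593770 ≈ 0.81787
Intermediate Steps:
H = 18
O(U, r) = (-197 + U)*(22 + r) (O(U, r) = (U - 197)*(r + 22) = (-197 + U)*(22 + r))
s = 95334 (s = 18 + 282*338 = 18 + 95316 = 95334)
(O(179, E(-25)) + 486313)/(498436 + s) = ((-4334 - 197*16 + 22*179 + 179*16) + 486313)/(498436 + 95334) = ((-4334 - 3152 + 3938 + 2864) + 486313)/593770 = (-684 + 486313)*(1/593770) = 485629*(1/593770) = 485629/593770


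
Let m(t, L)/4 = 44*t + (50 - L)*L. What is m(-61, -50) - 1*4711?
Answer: -35447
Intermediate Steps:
m(t, L) = 176*t + 4*L*(50 - L) (m(t, L) = 4*(44*t + (50 - L)*L) = 4*(44*t + L*(50 - L)) = 176*t + 4*L*(50 - L))
m(-61, -50) - 1*4711 = (-4*(-50)**2 + 176*(-61) + 200*(-50)) - 1*4711 = (-4*2500 - 10736 - 10000) - 4711 = (-10000 - 10736 - 10000) - 4711 = -30736 - 4711 = -35447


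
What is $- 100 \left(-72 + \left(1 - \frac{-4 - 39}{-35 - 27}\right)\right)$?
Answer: $\frac{222250}{31} \approx 7169.4$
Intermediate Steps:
$- 100 \left(-72 + \left(1 - \frac{-4 - 39}{-35 - 27}\right)\right) = - 100 \left(-72 + \left(1 - - \frac{43}{-35 - 27}\right)\right) = - 100 \left(-72 + \left(1 - - \frac{43}{-62}\right)\right) = - 100 \left(-72 + \left(1 - \left(-43\right) \left(- \frac{1}{62}\right)\right)\right) = - 100 \left(-72 + \left(1 - \frac{43}{62}\right)\right) = - 100 \left(-72 + \frac{19}{62}\right) = \left(-100\right) \left(- \frac{4445}{62}\right) = \frac{222250}{31}$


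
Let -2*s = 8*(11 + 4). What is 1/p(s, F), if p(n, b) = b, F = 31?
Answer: 1/31 ≈ 0.032258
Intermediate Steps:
s = -60 (s = -4*(11 + 4) = -4*15 = -1/2*120 = -60)
1/p(s, F) = 1/31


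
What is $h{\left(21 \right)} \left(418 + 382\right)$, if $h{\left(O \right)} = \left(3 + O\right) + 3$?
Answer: $21600$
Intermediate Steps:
$h{\left(O \right)} = 6 + O$
$h{\left(21 \right)} \left(418 + 382\right) = \left(6 + 21\right) \left(418 + 382\right) = 27 \cdot 800 = 21600$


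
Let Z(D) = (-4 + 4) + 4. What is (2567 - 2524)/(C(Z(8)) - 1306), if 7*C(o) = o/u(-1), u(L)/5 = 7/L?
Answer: -10535/319974 ≈ -0.032925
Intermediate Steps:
u(L) = 35/L (u(L) = 5*(7/L) = 35/L)
Z(D) = 4 (Z(D) = 0 + 4 = 4)
C(o) = -o/245 (C(o) = (o/((35/(-1))))/7 = (o/((35*(-1))))/7 = (o/(-35))/7 = (o*(-1/35))/7 = (-o/35)/7 = -o/245)
(2567 - 2524)/(C(Z(8)) - 1306) = (2567 - 2524)/(-1/245*4 - 1306) = 43/(-4/245 - 1306) = 43/(-319974/245) = 43*(-245/319974) = -10535/319974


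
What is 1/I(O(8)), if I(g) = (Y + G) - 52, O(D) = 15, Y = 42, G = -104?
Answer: -1/114 ≈ -0.0087719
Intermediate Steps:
I(g) = -114 (I(g) = (42 - 104) - 52 = -62 - 52 = -114)
1/I(O(8)) = 1/(-114) = -1/114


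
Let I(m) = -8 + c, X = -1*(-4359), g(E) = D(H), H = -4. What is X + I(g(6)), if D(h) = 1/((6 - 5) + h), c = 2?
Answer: 4353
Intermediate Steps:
D(h) = 1/(1 + h)
g(E) = -⅓ (g(E) = 1/(1 - 4) = 1/(-3) = -⅓)
X = 4359
I(m) = -6 (I(m) = -8 + 2 = -6)
X + I(g(6)) = 4359 - 6 = 4353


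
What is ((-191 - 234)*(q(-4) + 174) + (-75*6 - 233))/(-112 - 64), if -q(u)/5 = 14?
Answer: 44883/176 ≈ 255.02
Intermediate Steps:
q(u) = -70 (q(u) = -5*14 = -70)
((-191 - 234)*(q(-4) + 174) + (-75*6 - 233))/(-112 - 64) = ((-191 - 234)*(-70 + 174) + (-75*6 - 233))/(-112 - 64) = (-425*104 + (-450 - 233))/(-176) = (-44200 - 683)*(-1/176) = -44883*(-1/176) = 44883/176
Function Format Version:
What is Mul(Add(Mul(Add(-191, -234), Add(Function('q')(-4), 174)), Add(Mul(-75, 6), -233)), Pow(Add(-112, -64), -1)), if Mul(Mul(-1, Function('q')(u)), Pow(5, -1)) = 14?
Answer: Rational(44883, 176) ≈ 255.02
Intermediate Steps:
Function('q')(u) = -70 (Function('q')(u) = Mul(-5, 14) = -70)
Mul(Add(Mul(Add(-191, -234), Add(Function('q')(-4), 174)), Add(Mul(-75, 6), -233)), Pow(Add(-112, -64), -1)) = Mul(Add(Mul(Add(-191, -234), Add(-70, 174)), Add(Mul(-75, 6), -233)), Pow(Add(-112, -64), -1)) = Mul(Add(Mul(-425, 104), Add(-450, -233)), Pow(-176, -1)) = Mul(Add(-44200, -683), Rational(-1, 176)) = Mul(-44883, Rational(-1, 176)) = Rational(44883, 176)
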